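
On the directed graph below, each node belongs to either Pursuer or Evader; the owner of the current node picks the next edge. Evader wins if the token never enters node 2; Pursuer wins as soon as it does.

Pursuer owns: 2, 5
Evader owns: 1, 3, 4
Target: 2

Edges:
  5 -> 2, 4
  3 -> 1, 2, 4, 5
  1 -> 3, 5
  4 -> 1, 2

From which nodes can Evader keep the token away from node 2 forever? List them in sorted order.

A0 = {2}
A1: add {5} — 5 (Pursuer) has 5→2.
A2 = A1; e.g. 1 (Evader) can still go to 3. Fixed point.
Pursuer's attractor = {2, 5}; Evader avoids the target exactly from the complement.

1, 3, 4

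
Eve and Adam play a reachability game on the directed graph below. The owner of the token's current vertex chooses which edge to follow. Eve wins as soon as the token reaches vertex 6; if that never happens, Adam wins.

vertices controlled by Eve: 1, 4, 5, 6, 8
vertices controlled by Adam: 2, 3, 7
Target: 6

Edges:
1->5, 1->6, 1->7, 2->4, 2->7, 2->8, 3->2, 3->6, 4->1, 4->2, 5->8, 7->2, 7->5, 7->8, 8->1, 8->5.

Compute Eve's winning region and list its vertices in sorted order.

A0 = {6}
A1: add {1} — 1 (Eve) has 1→6.
A2: add {4, 8} — 4 (Eve) has 4→1; 8 (Eve) has 8→1.
A3: add {5} — 5 (Eve) has 5→8.
A4 = A3; e.g. 2 (Adam) can still go to 7. Fixed point.
Eve's winning region = {1, 4, 5, 6, 8}.

1, 4, 5, 6, 8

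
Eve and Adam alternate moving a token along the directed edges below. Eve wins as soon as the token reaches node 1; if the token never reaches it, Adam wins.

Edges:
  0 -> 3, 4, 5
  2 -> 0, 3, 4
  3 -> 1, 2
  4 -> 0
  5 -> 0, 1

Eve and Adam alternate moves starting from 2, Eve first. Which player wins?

Track states (vertex, player-to-move).
A0 = {(1,Eve), (1,Adam)}
A1: add {(3,Eve), (5,Eve)}.
A2 = A1; e.g. (0,Eve) stays out. (2,Eve) never enters ⇒ Adam avoids the target.

Adam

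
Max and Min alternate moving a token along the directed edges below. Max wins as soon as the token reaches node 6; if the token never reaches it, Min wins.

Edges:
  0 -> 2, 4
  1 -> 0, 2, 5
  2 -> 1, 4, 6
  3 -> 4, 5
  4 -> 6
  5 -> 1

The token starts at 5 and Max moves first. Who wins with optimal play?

Track states (vertex, player-to-move).
A0 = {(6,Max), (6,Min)}
A1: add {(2,Max), (4,Max), (4,Min)}.
A2: add {(0,Max), (0,Min), (3,Max)}.
A3: add {(1,Max)}.
A4: add {(2,Min), (5,Min)}.
A5 = A4; e.g. (1,Min) stays out. (5,Max) never enters ⇒ Min avoids the target.

Min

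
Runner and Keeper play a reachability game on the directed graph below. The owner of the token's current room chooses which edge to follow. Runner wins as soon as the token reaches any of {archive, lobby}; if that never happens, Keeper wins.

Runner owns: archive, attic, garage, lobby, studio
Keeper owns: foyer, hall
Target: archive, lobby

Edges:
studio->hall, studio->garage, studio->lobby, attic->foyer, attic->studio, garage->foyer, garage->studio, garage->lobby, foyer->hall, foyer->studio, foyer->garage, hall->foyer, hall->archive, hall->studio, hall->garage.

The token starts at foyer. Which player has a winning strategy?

A0 = {archive, lobby}
A1: add {garage, studio} — studio (Runner) has studio→lobby; garage (Runner) has garage→lobby.
A2: add {attic} — attic (Runner) has attic→studio.
A3 = A2; e.g. foyer (Keeper) can still go to hall. Fixed point.
foyer never enters the attractor, so Keeper can avoid the target forever.

Keeper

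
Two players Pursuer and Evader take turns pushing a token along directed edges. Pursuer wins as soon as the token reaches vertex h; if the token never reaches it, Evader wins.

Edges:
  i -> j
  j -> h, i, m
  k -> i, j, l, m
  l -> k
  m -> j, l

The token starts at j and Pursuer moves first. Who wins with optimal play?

Track states (vertex, player-to-move).
A0 = {(h,Pursuer), (h,Evader)}
A1: add {(j,Pursuer)}.
(j,Pursuer) ∈ A1 ⇒ Pursuer forces the target.

Pursuer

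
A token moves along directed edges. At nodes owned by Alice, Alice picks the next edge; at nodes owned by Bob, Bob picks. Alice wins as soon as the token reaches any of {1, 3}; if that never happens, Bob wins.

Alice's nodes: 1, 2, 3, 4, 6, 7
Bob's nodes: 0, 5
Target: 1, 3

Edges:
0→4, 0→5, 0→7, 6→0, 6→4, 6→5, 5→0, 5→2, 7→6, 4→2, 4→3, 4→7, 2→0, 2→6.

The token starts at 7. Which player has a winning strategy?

Alice

A0 = {1, 3}
A1: add {4} — 4 (Alice) has 4→3.
A2: add {6} — 6 (Alice) has 6→4.
A3: add {2, 7} — 2 (Alice) has 2→6; 7 (Alice) has 7→6.
A4 = A3; e.g. 0 (Bob) can still go to 5. Fixed point.
7 ∈ A3, so Alice can force the target.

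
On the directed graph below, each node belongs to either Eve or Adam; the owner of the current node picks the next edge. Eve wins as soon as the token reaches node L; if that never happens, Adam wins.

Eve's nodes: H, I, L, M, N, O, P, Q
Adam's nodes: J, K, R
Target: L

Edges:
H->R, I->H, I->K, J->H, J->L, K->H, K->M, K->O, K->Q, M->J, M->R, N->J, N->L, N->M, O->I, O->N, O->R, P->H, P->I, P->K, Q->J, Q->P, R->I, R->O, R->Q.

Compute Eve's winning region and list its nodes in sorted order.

A0 = {L}
A1: add {N} — N (Eve) has N→L.
A2: add {O} — O (Eve) has O→N.
A3 = A2; e.g. H (Eve) has no edge into A2. Fixed point.
Eve's winning region = {L, N, O}.

L, N, O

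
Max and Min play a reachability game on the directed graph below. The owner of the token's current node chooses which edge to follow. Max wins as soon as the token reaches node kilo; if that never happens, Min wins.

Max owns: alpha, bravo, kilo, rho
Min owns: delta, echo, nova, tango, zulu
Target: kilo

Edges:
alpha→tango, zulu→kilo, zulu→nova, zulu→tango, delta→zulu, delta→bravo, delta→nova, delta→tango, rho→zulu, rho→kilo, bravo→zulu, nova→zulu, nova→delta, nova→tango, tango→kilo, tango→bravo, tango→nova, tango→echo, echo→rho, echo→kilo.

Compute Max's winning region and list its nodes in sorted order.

A0 = {kilo}
A1: add {rho} — rho (Max) has rho→kilo.
A2: add {echo} — echo (Min): all of {rho, kilo} already in.
A3 = A2; e.g. alpha (Max) has no edge into A2. Fixed point.
Max's winning region = {echo, kilo, rho}.

echo, kilo, rho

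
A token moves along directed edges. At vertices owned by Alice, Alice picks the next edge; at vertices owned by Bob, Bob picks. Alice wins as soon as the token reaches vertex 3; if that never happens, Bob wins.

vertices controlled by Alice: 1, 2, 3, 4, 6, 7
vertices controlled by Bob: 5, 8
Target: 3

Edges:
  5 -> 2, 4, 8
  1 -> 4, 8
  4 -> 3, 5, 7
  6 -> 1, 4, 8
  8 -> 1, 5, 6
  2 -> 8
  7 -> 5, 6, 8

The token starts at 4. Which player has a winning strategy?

A0 = {3}
A1: add {4} — 4 (Alice) has 4→3.
4 ∈ A1, so Alice can force the target.

Alice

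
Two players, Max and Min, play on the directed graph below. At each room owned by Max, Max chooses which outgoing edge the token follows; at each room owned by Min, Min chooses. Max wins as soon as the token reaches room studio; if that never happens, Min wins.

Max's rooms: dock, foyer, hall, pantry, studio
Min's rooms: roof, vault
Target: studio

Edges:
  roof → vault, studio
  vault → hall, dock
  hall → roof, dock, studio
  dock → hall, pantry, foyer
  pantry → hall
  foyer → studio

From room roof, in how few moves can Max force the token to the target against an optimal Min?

4

A0 = {studio}
A1: add {foyer, hall} — hall (Max) has hall→studio; foyer (Max) has foyer→studio.
A2: add {dock, pantry} — dock (Max) has dock→hall; pantry (Max) has pantry→hall.
A3: add {vault} — vault (Min): all of {hall, dock} already in.
A4: add {roof} — roof (Min): all of {vault, studio} already in.
A4 = all vertices. Fixed point.
roof enters the attractor at level 4, so Max can force the target in 4 moves from there.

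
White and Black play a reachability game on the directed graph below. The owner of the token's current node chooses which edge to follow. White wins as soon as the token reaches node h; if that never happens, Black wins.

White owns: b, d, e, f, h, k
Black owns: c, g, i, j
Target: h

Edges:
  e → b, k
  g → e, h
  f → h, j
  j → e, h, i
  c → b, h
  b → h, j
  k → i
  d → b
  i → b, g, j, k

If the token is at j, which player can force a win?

Black

A0 = {h}
A1: add {b, f} — b (White) has b→h; f (White) has f→h.
A2: add {c, d, e} — c (Black): all of {b, h} already in; d (White) has d→b; e (White) has e→b.
A3: add {g} — g (Black): all of {e, h} already in.
A4 = A3; e.g. i (Black) can still go to j. Fixed point.
j never enters the attractor, so Black can avoid the target forever.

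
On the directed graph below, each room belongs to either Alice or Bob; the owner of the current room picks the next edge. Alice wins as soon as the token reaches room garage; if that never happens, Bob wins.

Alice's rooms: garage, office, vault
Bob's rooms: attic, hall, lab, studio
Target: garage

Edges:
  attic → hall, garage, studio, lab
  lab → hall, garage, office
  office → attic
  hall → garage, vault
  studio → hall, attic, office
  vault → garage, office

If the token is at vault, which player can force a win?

Alice

A0 = {garage}
A1: add {vault} — vault (Alice) has vault→garage.
vault ∈ A1, so Alice can force the target.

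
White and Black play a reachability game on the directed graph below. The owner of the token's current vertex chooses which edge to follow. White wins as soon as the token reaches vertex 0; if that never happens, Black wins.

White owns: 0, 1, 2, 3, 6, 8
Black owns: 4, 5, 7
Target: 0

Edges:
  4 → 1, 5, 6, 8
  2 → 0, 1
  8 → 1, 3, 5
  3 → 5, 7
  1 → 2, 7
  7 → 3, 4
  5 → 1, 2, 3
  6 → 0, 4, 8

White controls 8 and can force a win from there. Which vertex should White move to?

A0 = {0}
A1: add {2, 6} — 2 (White) has 2→0; 6 (White) has 6→0.
A2: add {1} — 1 (White) has 1→2.
A3: add {8} — 8 (White) has 8→1.
A4 = A3; e.g. 3 (White) has no edge into A3. Fixed point.
From 8, successor 1 is in the attractor (rank 2); the other successors 3, 5 are not.

1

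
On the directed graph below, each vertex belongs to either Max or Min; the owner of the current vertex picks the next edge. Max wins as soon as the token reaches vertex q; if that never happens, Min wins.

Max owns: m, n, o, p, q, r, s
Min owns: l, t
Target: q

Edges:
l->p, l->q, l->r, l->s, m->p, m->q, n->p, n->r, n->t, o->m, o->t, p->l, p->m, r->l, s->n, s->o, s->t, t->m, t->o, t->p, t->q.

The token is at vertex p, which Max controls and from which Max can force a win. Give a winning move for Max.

m

A0 = {q}
A1: add {m} — m (Max) has m→q.
A2: add {o, p} — o (Max) has o→m; p (Max) has p→m.
A3: add {n, s, t} — n (Max) has n→p; s (Max) has s→o; t (Min): all of {m, o, p, q} already in.
A4 = A3; e.g. l (Min) can still go to r. Fixed point.
From p, successor m is in the attractor (rank 1); the other successor l is not.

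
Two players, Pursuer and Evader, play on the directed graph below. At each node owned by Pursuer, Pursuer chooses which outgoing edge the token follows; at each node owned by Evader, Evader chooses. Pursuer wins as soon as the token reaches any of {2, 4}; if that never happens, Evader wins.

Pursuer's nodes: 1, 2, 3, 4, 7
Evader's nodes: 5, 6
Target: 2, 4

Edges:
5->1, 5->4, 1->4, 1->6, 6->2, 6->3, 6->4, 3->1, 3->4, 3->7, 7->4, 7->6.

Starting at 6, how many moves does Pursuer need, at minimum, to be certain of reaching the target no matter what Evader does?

2

A0 = {2, 4}
A1: add {1, 3, 7} — 1 (Pursuer) has 1→4; 3 (Pursuer) has 3→4; 7 (Pursuer) has 7→4.
A2: add {5, 6} — 5 (Evader): all of {1, 4} already in; 6 (Evader): all of {2, 3, 4} already in.
A2 = all vertices. Fixed point.
6 enters the attractor at level 2, so Pursuer can force the target in 2 moves from there.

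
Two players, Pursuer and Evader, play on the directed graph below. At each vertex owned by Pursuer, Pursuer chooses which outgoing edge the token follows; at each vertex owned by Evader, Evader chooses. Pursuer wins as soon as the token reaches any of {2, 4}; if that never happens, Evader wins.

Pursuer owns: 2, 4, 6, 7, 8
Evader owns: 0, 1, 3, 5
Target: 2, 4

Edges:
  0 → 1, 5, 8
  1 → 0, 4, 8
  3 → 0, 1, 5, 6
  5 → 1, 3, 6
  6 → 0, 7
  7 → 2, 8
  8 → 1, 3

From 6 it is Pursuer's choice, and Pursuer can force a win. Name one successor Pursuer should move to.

7

A0 = {2, 4}
A1: add {7} — 7 (Pursuer) has 7→2.
A2: add {6} — 6 (Pursuer) has 6→7.
A3 = A2; e.g. 0 (Evader) can still go to 1. Fixed point.
From 6, successor 7 is in the attractor (rank 1); the other successor 0 is not.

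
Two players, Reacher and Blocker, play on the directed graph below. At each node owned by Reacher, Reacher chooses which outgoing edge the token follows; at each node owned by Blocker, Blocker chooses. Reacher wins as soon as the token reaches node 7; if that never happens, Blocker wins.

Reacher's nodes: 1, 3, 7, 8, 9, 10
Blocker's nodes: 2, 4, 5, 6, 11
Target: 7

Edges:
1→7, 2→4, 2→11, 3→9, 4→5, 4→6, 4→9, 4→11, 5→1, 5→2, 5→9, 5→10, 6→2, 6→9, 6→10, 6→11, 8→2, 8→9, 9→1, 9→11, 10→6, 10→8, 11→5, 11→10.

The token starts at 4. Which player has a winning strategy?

A0 = {7}
A1: add {1} — 1 (Reacher) has 1→7.
A2: add {9} — 9 (Reacher) has 9→1.
A3: add {3, 8} — 3 (Reacher) has 3→9; 8 (Reacher) has 8→9.
A4: add {10} — 10 (Reacher) has 10→8.
A5 = A4; e.g. 2 (Blocker) can still go to 4. Fixed point.
4 never enters the attractor, so Blocker can avoid the target forever.

Blocker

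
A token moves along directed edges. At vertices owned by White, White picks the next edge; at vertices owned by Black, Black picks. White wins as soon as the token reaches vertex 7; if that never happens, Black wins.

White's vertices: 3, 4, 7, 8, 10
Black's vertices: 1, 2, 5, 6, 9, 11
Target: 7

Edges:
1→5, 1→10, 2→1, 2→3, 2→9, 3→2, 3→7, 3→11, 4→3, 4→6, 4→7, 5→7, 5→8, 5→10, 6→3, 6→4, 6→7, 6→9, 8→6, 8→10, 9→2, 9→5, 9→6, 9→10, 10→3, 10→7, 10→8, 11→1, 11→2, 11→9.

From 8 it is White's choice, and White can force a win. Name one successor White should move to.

A0 = {7}
A1: add {3, 4, 10} — 3 (White) has 3→7; 4 (White) has 4→7; 10 (White) has 10→7.
A2: add {8} — 8 (White) has 8→10.
A3: add {5} — 5 (Black): all of {7, 8, 10} already in.
A4: add {1} — 1 (Black): all of {5, 10} already in.
A5 = A4; e.g. 2 (Black) can still go to 9. Fixed point.
From 8, successor 10 is in the attractor (rank 1); the other successor 6 is not.

10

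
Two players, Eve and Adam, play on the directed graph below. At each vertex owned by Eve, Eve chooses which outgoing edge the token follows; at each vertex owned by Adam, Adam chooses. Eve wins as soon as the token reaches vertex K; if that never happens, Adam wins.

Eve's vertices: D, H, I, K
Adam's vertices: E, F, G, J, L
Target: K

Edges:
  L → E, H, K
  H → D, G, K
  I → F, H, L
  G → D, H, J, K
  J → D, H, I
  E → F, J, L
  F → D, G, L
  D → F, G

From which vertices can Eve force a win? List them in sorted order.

H, I, K

A0 = {K}
A1: add {H} — H (Eve) has H→K.
A2: add {I} — I (Eve) has I→H.
A3 = A2; e.g. D (Eve) has no edge into A2. Fixed point.
Eve's winning region = {H, I, K}.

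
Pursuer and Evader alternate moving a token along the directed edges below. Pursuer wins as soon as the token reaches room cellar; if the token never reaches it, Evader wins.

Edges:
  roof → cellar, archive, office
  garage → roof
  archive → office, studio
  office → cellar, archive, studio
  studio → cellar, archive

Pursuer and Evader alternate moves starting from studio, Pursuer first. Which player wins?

Pursuer

Track states (vertex, player-to-move).
A0 = {(cellar,Pursuer), (cellar,Evader)}
A1: add {(roof,Pursuer), (office,Pursuer), (studio,Pursuer)}.
(studio,Pursuer) ∈ A1 ⇒ Pursuer forces the target.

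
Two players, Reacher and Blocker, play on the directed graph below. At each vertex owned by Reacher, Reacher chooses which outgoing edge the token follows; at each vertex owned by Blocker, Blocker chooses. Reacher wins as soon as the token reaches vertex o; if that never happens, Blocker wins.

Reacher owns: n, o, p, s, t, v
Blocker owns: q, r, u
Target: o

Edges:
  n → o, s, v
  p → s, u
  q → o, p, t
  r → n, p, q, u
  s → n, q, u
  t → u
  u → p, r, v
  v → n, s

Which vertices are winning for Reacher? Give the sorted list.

n, o, p, s, v

A0 = {o}
A1: add {n} — n (Reacher) has n→o.
A2: add {s, v} — s (Reacher) has s→n; v (Reacher) has v→n.
A3: add {p} — p (Reacher) has p→s.
A4 = A3; e.g. q (Blocker) can still go to t. Fixed point.
Reacher's winning region = {n, o, p, s, v}.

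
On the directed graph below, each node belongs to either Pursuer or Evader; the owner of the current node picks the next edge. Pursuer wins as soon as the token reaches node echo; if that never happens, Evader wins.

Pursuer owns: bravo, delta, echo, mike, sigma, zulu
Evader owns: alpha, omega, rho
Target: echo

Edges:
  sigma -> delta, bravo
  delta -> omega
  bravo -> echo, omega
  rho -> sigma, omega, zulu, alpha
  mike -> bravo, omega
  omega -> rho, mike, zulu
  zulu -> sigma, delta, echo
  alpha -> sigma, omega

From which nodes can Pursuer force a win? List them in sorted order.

A0 = {echo}
A1: add {bravo, zulu} — bravo (Pursuer) has bravo→echo; zulu (Pursuer) has zulu→echo.
A2: add {mike, sigma} — sigma (Pursuer) has sigma→bravo; mike (Pursuer) has mike→bravo.
A3 = A2; e.g. delta (Pursuer) has no edge into A2. Fixed point.
Pursuer's winning region = {bravo, echo, mike, sigma, zulu}.

bravo, echo, mike, sigma, zulu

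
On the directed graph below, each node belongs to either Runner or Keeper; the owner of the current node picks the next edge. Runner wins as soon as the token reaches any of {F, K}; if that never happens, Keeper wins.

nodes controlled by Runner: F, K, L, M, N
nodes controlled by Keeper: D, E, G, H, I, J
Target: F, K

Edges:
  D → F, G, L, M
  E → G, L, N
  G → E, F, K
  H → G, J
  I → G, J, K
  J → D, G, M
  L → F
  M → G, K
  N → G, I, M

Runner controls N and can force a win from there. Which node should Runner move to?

M

A0 = {F, K}
A1: add {L, M} — L (Runner) has L→F; M (Runner) has M→K.
A2: add {N} — N (Runner) has N→M.
A3 = A2; e.g. D (Keeper) can still go to G. Fixed point.
From N, successor M is in the attractor (rank 1); the other successors G, I are not.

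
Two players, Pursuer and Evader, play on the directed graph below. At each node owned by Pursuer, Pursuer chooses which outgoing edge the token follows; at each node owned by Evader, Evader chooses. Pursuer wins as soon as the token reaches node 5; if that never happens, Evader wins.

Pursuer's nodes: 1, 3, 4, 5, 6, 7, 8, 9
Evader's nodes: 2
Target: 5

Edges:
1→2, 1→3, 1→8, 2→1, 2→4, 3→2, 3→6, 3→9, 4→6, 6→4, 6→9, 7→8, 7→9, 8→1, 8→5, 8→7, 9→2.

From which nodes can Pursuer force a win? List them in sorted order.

A0 = {5}
A1: add {8} — 8 (Pursuer) has 8→5.
A2: add {1, 7} — 1 (Pursuer) has 1→8; 7 (Pursuer) has 7→8.
A3 = A2; e.g. 2 (Evader) can still go to 4. Fixed point.
Pursuer's winning region = {1, 5, 7, 8}.

1, 5, 7, 8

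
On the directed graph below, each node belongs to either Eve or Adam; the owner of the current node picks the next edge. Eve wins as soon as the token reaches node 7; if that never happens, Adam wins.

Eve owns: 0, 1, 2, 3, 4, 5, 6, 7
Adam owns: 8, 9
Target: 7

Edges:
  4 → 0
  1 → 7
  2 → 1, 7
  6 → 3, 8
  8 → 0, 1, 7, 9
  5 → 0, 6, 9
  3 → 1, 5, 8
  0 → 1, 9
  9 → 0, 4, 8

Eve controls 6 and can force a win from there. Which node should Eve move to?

3

A0 = {7}
A1: add {1, 2} — 1 (Eve) has 1→7; 2 (Eve) has 2→7.
A2: add {0, 3} — 0 (Eve) has 0→1; 3 (Eve) has 3→1.
A3: add {4, 5, 6} — 4 (Eve) has 4→0; 5 (Eve) has 5→0; 6 (Eve) has 6→3.
A4 = A3; e.g. 8 (Adam) can still go to 9. Fixed point.
From 6, successor 3 is in the attractor (rank 2); the other successor 8 is not.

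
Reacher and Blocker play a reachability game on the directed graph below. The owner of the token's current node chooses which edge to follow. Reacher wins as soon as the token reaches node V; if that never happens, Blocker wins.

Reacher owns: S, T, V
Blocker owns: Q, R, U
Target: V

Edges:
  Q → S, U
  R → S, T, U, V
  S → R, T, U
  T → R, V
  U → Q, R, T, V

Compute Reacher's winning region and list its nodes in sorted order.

A0 = {V}
A1: add {T} — T (Reacher) has T→V.
A2: add {S} — S (Reacher) has S→T.
A3 = A2; e.g. Q (Blocker) can still go to U. Fixed point.
Reacher's winning region = {S, T, V}.

S, T, V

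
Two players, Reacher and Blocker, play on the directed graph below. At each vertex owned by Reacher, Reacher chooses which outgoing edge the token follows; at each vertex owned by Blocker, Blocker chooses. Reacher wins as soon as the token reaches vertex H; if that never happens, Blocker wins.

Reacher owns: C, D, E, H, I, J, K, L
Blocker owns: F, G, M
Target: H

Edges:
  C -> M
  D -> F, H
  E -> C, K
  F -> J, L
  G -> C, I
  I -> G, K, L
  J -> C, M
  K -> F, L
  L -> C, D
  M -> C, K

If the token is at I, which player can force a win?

Reacher

A0 = {H}
A1: add {D} — D (Reacher) has D→H.
A2: add {L} — L (Reacher) has L→D.
A3: add {I, K} — I (Reacher) has I→L; K (Reacher) has K→L.
I ∈ A3, so Reacher can force the target.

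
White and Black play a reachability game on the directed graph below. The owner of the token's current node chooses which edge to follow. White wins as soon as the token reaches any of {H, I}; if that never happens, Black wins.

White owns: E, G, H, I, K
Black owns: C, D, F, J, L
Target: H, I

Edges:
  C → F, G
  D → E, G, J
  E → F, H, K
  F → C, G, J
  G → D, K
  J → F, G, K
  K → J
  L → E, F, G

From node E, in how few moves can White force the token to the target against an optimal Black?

A0 = {H, I}
A1: add {E} — E (White) has E→H.
A2 = A1; e.g. C (Black) can still go to F. Fixed point.
E enters the attractor at level 1, so White can force the target in 1 move from there.

1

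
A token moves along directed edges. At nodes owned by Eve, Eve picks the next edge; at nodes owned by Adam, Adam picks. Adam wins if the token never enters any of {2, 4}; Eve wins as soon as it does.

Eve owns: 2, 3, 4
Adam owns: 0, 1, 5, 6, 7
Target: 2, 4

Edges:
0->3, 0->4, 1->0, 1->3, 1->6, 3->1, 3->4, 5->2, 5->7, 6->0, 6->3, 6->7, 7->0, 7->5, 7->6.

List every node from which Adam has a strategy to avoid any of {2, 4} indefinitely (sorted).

1, 5, 6, 7

A0 = {2, 4}
A1: add {3} — 3 (Eve) has 3→4.
A2: add {0} — 0 (Adam): all of {3, 4} already in.
A3 = A2; e.g. 1 (Adam) can still go to 6. Fixed point.
Eve's attractor = {0, 2, 3, 4}; Adam avoids the target exactly from the complement.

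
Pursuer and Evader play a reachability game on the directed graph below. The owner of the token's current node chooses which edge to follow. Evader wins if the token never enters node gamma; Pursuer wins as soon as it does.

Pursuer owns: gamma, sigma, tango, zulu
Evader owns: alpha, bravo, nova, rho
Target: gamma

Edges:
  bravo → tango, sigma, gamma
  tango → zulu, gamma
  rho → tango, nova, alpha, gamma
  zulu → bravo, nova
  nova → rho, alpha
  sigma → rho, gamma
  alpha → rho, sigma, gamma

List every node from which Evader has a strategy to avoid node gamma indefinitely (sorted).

alpha, nova, rho

A0 = {gamma}
A1: add {sigma, tango} — tango (Pursuer) has tango→gamma; sigma (Pursuer) has sigma→gamma.
A2: add {bravo} — bravo (Evader): all of {tango, sigma, gamma} already in.
A3: add {zulu} — zulu (Pursuer) has zulu→bravo.
A4 = A3; e.g. rho (Evader) can still go to nova. Fixed point.
Pursuer's attractor = {bravo, gamma, sigma, tango, zulu}; Evader avoids the target exactly from the complement.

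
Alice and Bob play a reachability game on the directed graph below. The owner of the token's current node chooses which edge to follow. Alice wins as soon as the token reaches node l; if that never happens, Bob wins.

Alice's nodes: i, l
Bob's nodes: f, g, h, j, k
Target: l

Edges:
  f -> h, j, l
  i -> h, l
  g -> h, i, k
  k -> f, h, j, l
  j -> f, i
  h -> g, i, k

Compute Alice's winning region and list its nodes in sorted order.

i, l

A0 = {l}
A1: add {i} — i (Alice) has i→l.
A2 = A1; e.g. f (Bob) can still go to h. Fixed point.
Alice's winning region = {i, l}.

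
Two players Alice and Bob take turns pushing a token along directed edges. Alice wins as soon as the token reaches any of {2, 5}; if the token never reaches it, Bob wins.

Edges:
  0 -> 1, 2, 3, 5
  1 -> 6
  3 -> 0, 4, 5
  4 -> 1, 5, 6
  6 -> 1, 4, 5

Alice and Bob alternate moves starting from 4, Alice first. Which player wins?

Track states (vertex, player-to-move).
A0 = {(2,Alice), (2,Bob), (5,Alice), (5,Bob)}
A1: add {(0,Alice), (3,Alice), (4,Alice), (6,Alice)}.
(4,Alice) ∈ A1 ⇒ Alice forces the target.

Alice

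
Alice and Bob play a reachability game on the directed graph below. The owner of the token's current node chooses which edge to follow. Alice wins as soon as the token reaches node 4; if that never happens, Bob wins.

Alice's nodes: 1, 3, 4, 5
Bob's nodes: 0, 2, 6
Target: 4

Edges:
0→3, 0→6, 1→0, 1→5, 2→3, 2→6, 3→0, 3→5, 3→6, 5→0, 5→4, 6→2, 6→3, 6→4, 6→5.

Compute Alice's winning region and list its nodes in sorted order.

1, 3, 4, 5

A0 = {4}
A1: add {5} — 5 (Alice) has 5→4.
A2: add {1, 3} — 1 (Alice) has 1→5; 3 (Alice) has 3→5.
A3 = A2; e.g. 0 (Bob) can still go to 6. Fixed point.
Alice's winning region = {1, 3, 4, 5}.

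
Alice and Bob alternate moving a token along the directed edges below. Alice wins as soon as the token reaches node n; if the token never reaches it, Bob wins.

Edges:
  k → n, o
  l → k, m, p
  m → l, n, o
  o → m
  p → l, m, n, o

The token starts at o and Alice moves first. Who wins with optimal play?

Track states (vertex, player-to-move).
A0 = {(n,Alice), (n,Bob)}
A1: add {(k,Alice), (m,Alice), (p,Alice)}.
A2: add {(l,Bob), (o,Bob)}.
A3 = A2; e.g. (k,Bob) stays out. (o,Alice) never enters ⇒ Bob avoids the target.

Bob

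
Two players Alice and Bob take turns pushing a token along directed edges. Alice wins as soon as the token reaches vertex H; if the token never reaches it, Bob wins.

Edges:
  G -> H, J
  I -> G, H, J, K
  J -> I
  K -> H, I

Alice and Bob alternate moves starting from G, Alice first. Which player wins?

Track states (vertex, player-to-move).
A0 = {(H,Alice), (H,Bob)}
A1: add {(G,Alice), (I,Alice), (K,Alice)}.
(G,Alice) ∈ A1 ⇒ Alice forces the target.

Alice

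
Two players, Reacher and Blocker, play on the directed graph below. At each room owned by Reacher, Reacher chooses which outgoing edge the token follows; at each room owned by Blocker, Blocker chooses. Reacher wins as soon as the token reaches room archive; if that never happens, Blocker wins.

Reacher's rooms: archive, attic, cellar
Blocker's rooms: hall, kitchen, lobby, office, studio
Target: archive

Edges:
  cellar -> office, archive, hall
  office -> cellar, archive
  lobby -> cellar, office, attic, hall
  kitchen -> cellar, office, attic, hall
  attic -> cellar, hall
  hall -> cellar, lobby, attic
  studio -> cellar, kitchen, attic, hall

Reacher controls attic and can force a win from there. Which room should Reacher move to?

A0 = {archive}
A1: add {cellar} — cellar (Reacher) has cellar→archive.
A2: add {attic, office} — office (Blocker): all of {cellar, archive} already in; attic (Reacher) has attic→cellar.
A3 = A2; e.g. lobby (Blocker) can still go to hall. Fixed point.
From attic, successor cellar is in the attractor (rank 1); the other successor hall is not.

cellar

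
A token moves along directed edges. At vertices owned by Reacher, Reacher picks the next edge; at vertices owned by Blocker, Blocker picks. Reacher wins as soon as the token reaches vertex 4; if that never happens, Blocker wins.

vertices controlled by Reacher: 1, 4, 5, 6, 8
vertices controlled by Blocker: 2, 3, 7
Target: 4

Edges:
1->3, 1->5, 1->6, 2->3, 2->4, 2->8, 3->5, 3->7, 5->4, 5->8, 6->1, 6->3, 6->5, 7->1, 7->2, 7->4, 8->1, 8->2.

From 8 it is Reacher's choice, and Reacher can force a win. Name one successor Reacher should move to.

A0 = {4}
A1: add {5} — 5 (Reacher) has 5→4.
A2: add {1, 6} — 1 (Reacher) has 1→5; 6 (Reacher) has 6→5.
A3: add {8} — 8 (Reacher) has 8→1.
A4 = A3; e.g. 2 (Blocker) can still go to 3. Fixed point.
From 8, successor 1 is in the attractor (rank 2); the other successor 2 is not.

1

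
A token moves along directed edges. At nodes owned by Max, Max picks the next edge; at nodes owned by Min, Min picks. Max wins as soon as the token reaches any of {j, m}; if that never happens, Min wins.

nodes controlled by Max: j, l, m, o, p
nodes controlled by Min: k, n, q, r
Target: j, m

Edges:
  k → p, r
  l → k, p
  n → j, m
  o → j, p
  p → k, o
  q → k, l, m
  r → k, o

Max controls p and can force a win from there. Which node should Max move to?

A0 = {j, m}
A1: add {n, o} — n (Min): all of {j, m} already in; o (Max) has o→j.
A2: add {p} — p (Max) has p→o.
A3: add {l} — l (Max) has l→p.
A4 = A3; e.g. k (Min) can still go to r. Fixed point.
From p, successor o is in the attractor (rank 1); the other successor k is not.

o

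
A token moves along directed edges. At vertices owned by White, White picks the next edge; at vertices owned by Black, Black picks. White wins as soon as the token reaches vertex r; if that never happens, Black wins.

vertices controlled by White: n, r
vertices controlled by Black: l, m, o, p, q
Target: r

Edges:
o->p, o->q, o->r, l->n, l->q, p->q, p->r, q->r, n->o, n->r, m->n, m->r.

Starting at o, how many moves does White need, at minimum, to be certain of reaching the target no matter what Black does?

A0 = {r}
A1: add {n, q} — n (White) has n→r; q (Black): all of {r} already in.
A2: add {l, m, p} — l (Black): all of {n, q} already in; m (Black): all of {n, r} already in; p (Black): all of {q, r} already in.
A3: add {o} — o (Black): all of {p, q, r} already in.
A3 = all vertices. Fixed point.
o enters the attractor at level 3, so White can force the target in 3 moves from there.

3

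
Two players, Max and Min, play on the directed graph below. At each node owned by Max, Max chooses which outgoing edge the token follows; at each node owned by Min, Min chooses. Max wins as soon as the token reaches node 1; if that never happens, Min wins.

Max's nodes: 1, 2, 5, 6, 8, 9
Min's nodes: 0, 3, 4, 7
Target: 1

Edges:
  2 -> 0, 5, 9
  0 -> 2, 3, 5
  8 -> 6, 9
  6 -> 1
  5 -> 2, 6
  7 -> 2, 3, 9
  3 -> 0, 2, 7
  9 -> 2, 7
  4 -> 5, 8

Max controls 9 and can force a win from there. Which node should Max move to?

A0 = {1}
A1: add {6} — 6 (Max) has 6→1.
A2: add {5, 8} — 5 (Max) has 5→6; 8 (Max) has 8→6.
A3: add {2, 4} — 2 (Max) has 2→5; 4 (Min): all of {5, 8} already in.
A4: add {9} — 9 (Max) has 9→2.
A5 = A4; e.g. 0 (Min) can still go to 3. Fixed point.
From 9, successor 2 is in the attractor (rank 3); the other successor 7 is not.

2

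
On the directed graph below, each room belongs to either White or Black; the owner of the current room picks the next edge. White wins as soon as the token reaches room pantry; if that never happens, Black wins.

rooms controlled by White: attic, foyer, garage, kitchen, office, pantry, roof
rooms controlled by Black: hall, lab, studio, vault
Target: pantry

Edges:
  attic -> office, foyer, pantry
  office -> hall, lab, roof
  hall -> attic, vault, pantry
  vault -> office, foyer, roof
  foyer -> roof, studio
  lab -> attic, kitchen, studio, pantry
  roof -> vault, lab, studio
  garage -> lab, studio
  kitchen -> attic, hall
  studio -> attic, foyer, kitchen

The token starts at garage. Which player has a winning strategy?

A0 = {pantry}
A1: add {attic} — attic (White) has attic→pantry.
A2: add {kitchen} — kitchen (White) has kitchen→attic.
A3 = A2; e.g. office (White) has no edge into A2. Fixed point.
garage never enters the attractor, so Black can avoid the target forever.

Black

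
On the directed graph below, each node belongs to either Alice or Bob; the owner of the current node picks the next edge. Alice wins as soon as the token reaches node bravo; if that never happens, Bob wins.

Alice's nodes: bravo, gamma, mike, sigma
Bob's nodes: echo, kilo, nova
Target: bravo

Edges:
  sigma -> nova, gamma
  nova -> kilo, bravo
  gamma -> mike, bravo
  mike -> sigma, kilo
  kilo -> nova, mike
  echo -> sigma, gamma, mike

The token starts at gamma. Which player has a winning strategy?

A0 = {bravo}
A1: add {gamma} — gamma (Alice) has gamma→bravo.
gamma ∈ A1, so Alice can force the target.

Alice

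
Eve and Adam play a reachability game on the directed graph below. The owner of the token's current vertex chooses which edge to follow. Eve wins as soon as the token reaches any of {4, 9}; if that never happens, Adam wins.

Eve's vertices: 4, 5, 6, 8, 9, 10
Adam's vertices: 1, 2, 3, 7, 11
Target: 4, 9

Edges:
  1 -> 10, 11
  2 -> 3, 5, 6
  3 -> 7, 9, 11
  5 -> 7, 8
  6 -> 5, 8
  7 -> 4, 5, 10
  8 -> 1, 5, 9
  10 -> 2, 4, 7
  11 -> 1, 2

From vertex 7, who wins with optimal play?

Eve

A0 = {4, 9}
A1: add {8, 10} — 8 (Eve) has 8→9; 10 (Eve) has 10→4.
A2: add {5, 6} — 5 (Eve) has 5→8; 6 (Eve) has 6→8.
A3: add {7} — 7 (Adam): all of {4, 5, 10} already in.
A4 = A3; e.g. 1 (Adam) can still go to 11. Fixed point.
7 ∈ A3, so Eve can force the target.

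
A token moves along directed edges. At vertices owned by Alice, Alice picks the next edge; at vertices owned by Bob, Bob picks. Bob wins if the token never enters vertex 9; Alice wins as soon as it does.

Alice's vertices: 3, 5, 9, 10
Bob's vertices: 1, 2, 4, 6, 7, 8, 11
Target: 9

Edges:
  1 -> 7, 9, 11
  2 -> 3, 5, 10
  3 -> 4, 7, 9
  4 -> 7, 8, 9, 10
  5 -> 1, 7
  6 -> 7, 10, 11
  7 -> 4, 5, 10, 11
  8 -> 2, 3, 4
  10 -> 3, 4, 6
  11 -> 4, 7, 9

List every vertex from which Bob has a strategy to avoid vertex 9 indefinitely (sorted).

1, 2, 4, 5, 6, 7, 8, 11

A0 = {9}
A1: add {3} — 3 (Alice) has 3→9.
A2: add {10} — 10 (Alice) has 10→3.
A3 = A2; e.g. 1 (Bob) can still go to 7. Fixed point.
Alice's attractor = {3, 9, 10}; Bob avoids the target exactly from the complement.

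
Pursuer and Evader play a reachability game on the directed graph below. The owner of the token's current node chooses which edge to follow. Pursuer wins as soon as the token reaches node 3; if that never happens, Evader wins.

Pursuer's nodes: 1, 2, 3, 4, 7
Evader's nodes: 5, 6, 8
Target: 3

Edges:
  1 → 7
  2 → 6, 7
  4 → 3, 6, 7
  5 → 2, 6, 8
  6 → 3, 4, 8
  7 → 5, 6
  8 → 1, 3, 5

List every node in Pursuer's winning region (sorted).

A0 = {3}
A1: add {4} — 4 (Pursuer) has 4→3.
A2 = A1; e.g. 1 (Pursuer) has no edge into A1. Fixed point.
Pursuer's winning region = {3, 4}.

3, 4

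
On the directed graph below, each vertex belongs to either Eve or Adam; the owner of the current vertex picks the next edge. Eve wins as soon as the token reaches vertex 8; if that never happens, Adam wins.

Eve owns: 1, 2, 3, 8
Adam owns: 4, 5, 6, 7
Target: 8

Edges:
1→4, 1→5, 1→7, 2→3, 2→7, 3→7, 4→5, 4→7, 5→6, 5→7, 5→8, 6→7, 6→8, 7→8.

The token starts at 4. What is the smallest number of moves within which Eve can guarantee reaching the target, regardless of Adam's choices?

A0 = {8}
A1: add {7} — 7 (Adam): all of {8} already in.
A2: add {1, 2, 3, 6} — 1 (Eve) has 1→7; 2 (Eve) has 2→7; 3 (Eve) has 3→7; 6 (Adam): all of {7, 8} already in.
A3: add {5} — 5 (Adam): all of {6, 7, 8} already in.
A4: add {4} — 4 (Adam): all of {5, 7} already in.
A4 = all vertices. Fixed point.
4 enters the attractor at level 4, so Eve can force the target in 4 moves from there.

4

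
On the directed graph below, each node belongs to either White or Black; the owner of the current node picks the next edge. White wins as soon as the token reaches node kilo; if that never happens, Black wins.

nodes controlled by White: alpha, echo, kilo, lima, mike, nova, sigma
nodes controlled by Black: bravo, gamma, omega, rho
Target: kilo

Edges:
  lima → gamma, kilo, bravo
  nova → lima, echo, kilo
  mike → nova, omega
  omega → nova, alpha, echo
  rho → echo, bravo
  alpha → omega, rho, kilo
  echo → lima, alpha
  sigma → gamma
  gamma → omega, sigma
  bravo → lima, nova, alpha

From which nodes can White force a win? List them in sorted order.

A0 = {kilo}
A1: add {alpha, lima, nova} — lima (White) has lima→kilo; nova (White) has nova→kilo; alpha (White) has alpha→kilo.
A2: add {bravo, echo, mike} — mike (White) has mike→nova; echo (White) has echo→lima; bravo (Black): all of {lima, nova, alpha} already in.
A3: add {omega, rho} — omega (Black): all of {nova, alpha, echo} already in; rho (Black): all of {echo, bravo} already in.
A4 = A3; e.g. sigma (White) has no edge into A3. Fixed point.
White's winning region = {alpha, bravo, echo, kilo, lima, mike, nova, omega, rho}.

alpha, bravo, echo, kilo, lima, mike, nova, omega, rho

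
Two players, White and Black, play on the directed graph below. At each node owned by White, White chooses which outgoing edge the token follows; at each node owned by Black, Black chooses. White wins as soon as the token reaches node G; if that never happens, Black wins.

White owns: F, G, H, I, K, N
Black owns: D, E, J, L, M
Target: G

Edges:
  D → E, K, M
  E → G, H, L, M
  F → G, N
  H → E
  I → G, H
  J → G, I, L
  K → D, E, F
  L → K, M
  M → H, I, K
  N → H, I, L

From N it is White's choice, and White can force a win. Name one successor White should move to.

A0 = {G}
A1: add {F, I} — F (White) has F→G; I (White) has I→G.
A2: add {K, N} — K (White) has K→F; N (White) has N→I.
A3 = A2; e.g. D (Black) can still go to E. Fixed point.
From N, successor I is in the attractor (rank 1); the other successors H, L are not.

I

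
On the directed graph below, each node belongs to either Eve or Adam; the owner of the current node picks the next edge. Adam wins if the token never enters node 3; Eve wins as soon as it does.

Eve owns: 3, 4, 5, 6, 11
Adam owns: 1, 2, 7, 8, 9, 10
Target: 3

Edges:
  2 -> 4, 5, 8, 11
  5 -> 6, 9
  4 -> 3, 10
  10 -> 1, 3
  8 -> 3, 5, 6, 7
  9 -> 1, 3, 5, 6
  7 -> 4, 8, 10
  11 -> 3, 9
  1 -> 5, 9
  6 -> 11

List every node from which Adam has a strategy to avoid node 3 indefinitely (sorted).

1, 2, 7, 8, 9, 10

A0 = {3}
A1: add {4, 11} — 4 (Eve) has 4→3; 11 (Eve) has 11→3.
A2: add {6} — 6 (Eve) has 6→11.
A3: add {5} — 5 (Eve) has 5→6.
A4 = A3; e.g. 1 (Adam) can still go to 9. Fixed point.
Eve's attractor = {3, 4, 5, 6, 11}; Adam avoids the target exactly from the complement.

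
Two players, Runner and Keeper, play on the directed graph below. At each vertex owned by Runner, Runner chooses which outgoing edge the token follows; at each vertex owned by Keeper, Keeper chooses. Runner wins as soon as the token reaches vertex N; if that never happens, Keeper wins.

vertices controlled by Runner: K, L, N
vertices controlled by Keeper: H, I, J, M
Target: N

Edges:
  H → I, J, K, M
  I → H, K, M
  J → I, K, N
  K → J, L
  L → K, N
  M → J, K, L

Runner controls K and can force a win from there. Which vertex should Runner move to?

L

A0 = {N}
A1: add {L} — L (Runner) has L→N.
A2: add {K} — K (Runner) has K→L.
A3 = A2; e.g. H (Keeper) can still go to I. Fixed point.
From K, successor L is in the attractor (rank 1); the other successor J is not.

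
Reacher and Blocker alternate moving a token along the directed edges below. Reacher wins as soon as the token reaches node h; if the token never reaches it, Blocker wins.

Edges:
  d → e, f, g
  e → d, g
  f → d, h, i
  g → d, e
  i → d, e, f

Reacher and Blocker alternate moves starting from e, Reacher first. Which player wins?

Track states (vertex, player-to-move).
A0 = {(h,Reacher), (h,Blocker)}
A1: add {(f,Reacher)}.
A2 = A1; e.g. (d,Reacher) stays out. (e,Reacher) never enters ⇒ Blocker avoids the target.

Blocker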